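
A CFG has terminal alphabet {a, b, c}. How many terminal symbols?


Terminal symbols: a, b, c
Counting each: a (#1), b (#2), c (#3)
Total = 3

3


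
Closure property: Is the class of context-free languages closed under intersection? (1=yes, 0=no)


CFL closure properties:
  Closed under: union, concatenation, Kleene star
  NOT closed under: intersection, complement
Operation 'intersection' is in not-closed list -> No (not closed)

0


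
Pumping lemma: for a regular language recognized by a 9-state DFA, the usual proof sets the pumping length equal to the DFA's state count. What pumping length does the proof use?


Pumping lemma for regular languages (standard proof):
Take p = |Q|, the number of DFA states.
Any string of length >= |Q| passes through |Q|+1 states while reading its first |Q| symbols,
so by pigeonhole some state repeats, giving the loop that can be pumped.
Here |Q| = 9
Therefore the proof uses p = 9

9


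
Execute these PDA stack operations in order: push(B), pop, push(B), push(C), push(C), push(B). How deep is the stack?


Tracing stack operations:
  push(B) -> stack = [B], depth=1
  pop -> removed B, stack = [], depth=0
  push(B) -> stack = [B], depth=1
  push(C) -> stack = [B,C], depth=2
  push(C) -> stack = [B,C,C], depth=3
  push(B) -> stack = [B,C,C,B], depth=4
Final depth = 4

4


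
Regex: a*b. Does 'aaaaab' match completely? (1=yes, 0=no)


Pattern: a*b
String: 'aaaaab'
Pattern requires: zero or more 'a's followed by exactly one 'b'
Found 5 leading 'a's
Remaining: 'b'
Remaining is exactly 'b' -> match
Result: 1

1


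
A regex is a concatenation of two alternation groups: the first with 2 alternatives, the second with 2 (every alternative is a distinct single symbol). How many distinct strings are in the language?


First group: 2 alternatives
Second group: 2 alternatives
Concatenation: each choice from group 1 pairs with each from group 2
Total = 2 x 2 = 4

4


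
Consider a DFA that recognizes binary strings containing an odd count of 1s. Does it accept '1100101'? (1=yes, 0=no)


DFA has 2 states: q_even (start, accept=no) and q_odd
Processing string '1100101' character by character:
  Position 0: read '1', 1-count=1 -> q_odd
  Position 1: read '1', 1-count=2 -> q_even
  Position 2: read '0', 1-count=2 -> q_even (no change)
  Position 3: read '0', 1-count=2 -> q_even (no change)
  Position 4: read '1', 1-count=3 -> q_odd
  Position 5: read '0', 1-count=3 -> q_odd (no change)
  Position 6: read '1', 1-count=4 -> q_even
Final state: q_even, total 1s = 4 (even); the DFA requires an odd count -> reject

0


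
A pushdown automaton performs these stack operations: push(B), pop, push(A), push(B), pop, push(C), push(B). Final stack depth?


Tracing stack operations:
  push(B) -> stack = [B], depth=1
  pop -> removed B, stack = [], depth=0
  push(A) -> stack = [A], depth=1
  push(B) -> stack = [A,B], depth=2
  pop -> removed B, stack = [A], depth=1
  push(C) -> stack = [A,C], depth=2
  push(B) -> stack = [A,C,B], depth=3
Final depth = 3

3


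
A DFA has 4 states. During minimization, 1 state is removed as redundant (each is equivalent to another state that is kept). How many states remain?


Original DFA: 4 states
Redundant states removed: 1
Minimized states = original - removed
= 4 - 1
= 3

3


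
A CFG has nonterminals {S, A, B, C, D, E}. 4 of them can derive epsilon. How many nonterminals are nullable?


Nonterminals: {S, A, B, C, D, E}
A nonterminal is nullable if it can derive epsilon
Counting nullable nonterminals: 4
Total nullable = 4

4


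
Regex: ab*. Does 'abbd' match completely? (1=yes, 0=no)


Pattern: ab*
String: 'abbd'
Pattern requires: exactly one 'a' followed by zero or more 'b's
First char is 'a' -> OK
Rest 'bbd': all b's? No
Result: 0

0


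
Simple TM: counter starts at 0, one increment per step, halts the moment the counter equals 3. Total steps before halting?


Counter starts at 0. Counting sequence:
  Step 1: counter = 1
  Step 2: counter = 2
  Step 3: counter = 3
Counter reached 3 -> halt
Total steps = 3

3


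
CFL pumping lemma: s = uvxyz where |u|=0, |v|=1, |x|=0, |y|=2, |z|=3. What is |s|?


|s| = |u| + |v| + |x| + |y| + |z|
= 0 + 1 + 0 + 2 + 3
= 1 + 0 + 5
= 1 + 5
= 6

6


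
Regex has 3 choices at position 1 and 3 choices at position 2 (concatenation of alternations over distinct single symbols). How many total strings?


First group: 3 alternatives
Second group: 3 alternatives
Concatenation: each choice from group 1 pairs with each from group 2
Total = 3 x 3 = 9

9


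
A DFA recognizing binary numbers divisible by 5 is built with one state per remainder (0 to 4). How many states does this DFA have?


Divisibility by 5 is tracked via the remainder mod 5: 0, 1, ..., 4
The construction assigns one state to each remainder
Number of remainders = 5

5


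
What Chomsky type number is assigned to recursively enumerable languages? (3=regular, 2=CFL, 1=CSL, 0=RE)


Chomsky hierarchy levels:
  Type 3: Regular (DFA/NFA/regex)
  Type 2: Context-free (PDA)
  Type 1: Context-sensitive
  Type 0: Recursively enumerable (TM)
'recursively enumerable' corresponds to Type 0

0


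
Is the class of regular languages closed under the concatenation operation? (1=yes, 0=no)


Regular languages are closed under:
- Union (DFA product construction)
- Intersection (DFA product construction)
- Complement (swap accept/reject states)
- Concatenation (NFA construction)
- Kleene star (NFA construction)
concatenation is in this list
Therefore: closed

1


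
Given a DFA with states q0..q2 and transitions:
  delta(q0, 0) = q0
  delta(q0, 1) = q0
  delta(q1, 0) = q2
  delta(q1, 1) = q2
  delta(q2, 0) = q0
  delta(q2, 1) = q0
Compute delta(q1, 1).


Looking up transition function:
delta(q1, 1) in the table
Row: q1, Column: 1
Result: q2

q2


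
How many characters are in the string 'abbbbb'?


String: 'abbbbb'
Counting characters:
  'a' appears 1 time(s)
  'b' appears 5 time(s)
Total length = 1 + 5 = 6

6


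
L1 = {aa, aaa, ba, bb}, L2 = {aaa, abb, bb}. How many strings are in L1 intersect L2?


L1 = {aa, aaa, ba, bb}
L2 = {aaa, abb, bb}
Checking each string in L1 against L2:
  'aa': in L2? No
  'aaa': in L2? Yes
  'ba': in L2? No
  'bb': in L2? Yes
Intersection = {aaa, bb}
|L1 ∩ L2| = 2

2


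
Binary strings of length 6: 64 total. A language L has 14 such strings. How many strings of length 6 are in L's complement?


Alphabet: {0,1}
String length: 6
Total strings of length 6 = 2^6 = 64
Strings in L = 14
Complement = total - |L|
= 64 - 14
= 50

50


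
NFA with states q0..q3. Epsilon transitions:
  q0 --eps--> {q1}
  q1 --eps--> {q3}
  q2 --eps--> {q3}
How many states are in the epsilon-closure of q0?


Starting from q0
Initialize closure = {q0}
Follow epsilon from q0 -> add q1
Follow epsilon from q1 -> add q3
Final closure: {q0, q1, q3}
Size = 3

3


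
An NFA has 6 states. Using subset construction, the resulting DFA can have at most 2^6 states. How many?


NFA has 6 states
Subset construction: each DFA state = subset of NFA states
Maximum subsets = 2^6
2^6 = 64

64


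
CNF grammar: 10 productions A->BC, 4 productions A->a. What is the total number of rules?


CNF allows two rule forms:
  A -> BC (binary): 10 rules
  A -> a (terminal): 4 rules
Total = 10 + 4 = 14

14


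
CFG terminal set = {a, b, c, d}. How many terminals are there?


Terminal symbols: a, b, c, d
Counting each: a (#1), b (#2), c (#3), d (#4)
Total = 4

4


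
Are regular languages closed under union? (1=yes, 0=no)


Regular languages are closed under all standard operations:
- Union: Yes (product construction)
- Intersection: Yes (product construction)
- Complement: Yes (swap accept/reject)
- Concatenation: Yes (NFA construction)
Operation: union -> Closed

1


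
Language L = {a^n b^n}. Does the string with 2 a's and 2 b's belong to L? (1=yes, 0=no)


Language requires equal numbers of a's and b's
PDA pushes for each 'a', pops for each 'b'
Number of a's = 2
Number of b's = 2
2 == 2 -> Accept

1


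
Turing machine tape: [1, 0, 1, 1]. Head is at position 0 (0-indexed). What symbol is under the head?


Tape: [1, 0, 1, 1]
Positions: 0 1 2 3
Values:    1 0 1 1
Head at position 0
tape[0] = 1

1


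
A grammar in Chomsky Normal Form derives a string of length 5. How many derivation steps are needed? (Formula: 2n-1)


Chomsky Normal Form derivation:
String length n = 5
Each step either:
  - Splits a nonterminal into two (n-1 such steps)
  - Converts a nonterminal to terminal (n such steps)
Total = (n-1) + n = 2n - 1
= 2(5) - 1
= 10 - 1
= 9

9


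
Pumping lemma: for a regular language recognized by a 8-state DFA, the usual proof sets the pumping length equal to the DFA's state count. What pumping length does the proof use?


Pumping lemma for regular languages (standard proof):
Take p = |Q|, the number of DFA states.
Any string of length >= |Q| passes through |Q|+1 states while reading its first |Q| symbols,
so by pigeonhole some state repeats, giving the loop that can be pumped.
Here |Q| = 8
Therefore the proof uses p = 8

8


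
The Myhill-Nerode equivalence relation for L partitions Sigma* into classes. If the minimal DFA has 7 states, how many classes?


Myhill-Nerode theorem:
Number of equivalence classes = number of states in minimal DFA
Minimal DFA states = 7
Therefore equivalence classes = 7

7


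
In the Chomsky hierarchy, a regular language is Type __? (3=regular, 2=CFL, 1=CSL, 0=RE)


Chomsky hierarchy levels:
  Type 3: Regular (DFA/NFA/regex)
  Type 2: Context-free (PDA)
  Type 1: Context-sensitive
  Type 0: Recursively enumerable (TM)
'regular' corresponds to Type 3

3


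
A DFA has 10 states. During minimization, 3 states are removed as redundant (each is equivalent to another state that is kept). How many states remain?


Original DFA: 10 states
Redundant states removed: 3
Minimized states = original - removed
= 10 - 3
= 7

7


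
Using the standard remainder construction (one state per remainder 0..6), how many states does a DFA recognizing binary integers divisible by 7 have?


Divisibility by 7 is tracked via the remainder mod 7: 0, 1, ..., 6
The construction assigns one state to each remainder
Number of remainders = 7

7


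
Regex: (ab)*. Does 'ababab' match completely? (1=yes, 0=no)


Pattern: (ab)*
String: 'ababab'
Pattern requires: zero or more repetitions of 'ab'
Pairs: ['ab', 'ab', 'ab']
All pairs are 'ab'? Yes
Result: 1

1


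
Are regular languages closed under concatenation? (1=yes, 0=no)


Regular languages are closed under all standard operations:
- Union: Yes (product construction)
- Intersection: Yes (product construction)
- Complement: Yes (swap accept/reject)
- Concatenation: Yes (NFA construction)
Operation: concatenation -> Closed

1


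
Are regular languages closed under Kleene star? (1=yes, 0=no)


Regular languages are closed under:
- Union (DFA product construction)
- Intersection (DFA product construction)
- Complement (swap accept/reject states)
- Concatenation (NFA construction)
- Kleene star (NFA construction)
Kleene star is in this list
Therefore: closed

1


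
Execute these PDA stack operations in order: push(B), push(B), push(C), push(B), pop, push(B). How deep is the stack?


Tracing stack operations:
  push(B) -> stack = [B], depth=1
  push(B) -> stack = [B,B], depth=2
  push(C) -> stack = [B,B,C], depth=3
  push(B) -> stack = [B,B,C,B], depth=4
  pop -> removed B, stack = [B,B,C], depth=3
  push(B) -> stack = [B,B,C,B], depth=4
Final depth = 4

4


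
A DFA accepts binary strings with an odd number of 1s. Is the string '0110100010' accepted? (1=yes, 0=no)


DFA has 2 states: q_even (start, accept=no) and q_odd
Processing string '0110100010' character by character:
  Position 0: read '0', 1-count=0 -> q_even (no change)
  Position 1: read '1', 1-count=1 -> q_odd
  Position 2: read '1', 1-count=2 -> q_even
  Position 3: read '0', 1-count=2 -> q_even (no change)
  Position 4: read '1', 1-count=3 -> q_odd
  Position 5: read '0', 1-count=3 -> q_odd (no change)
  Position 6: read '0', 1-count=3 -> q_odd (no change)
  Position 7: read '0', 1-count=3 -> q_odd (no change)
  Position 8: read '1', 1-count=4 -> q_even
  Position 9: read '0', 1-count=4 -> q_even (no change)
Final state: q_even, total 1s = 4 (even); the DFA requires an odd count -> reject

0


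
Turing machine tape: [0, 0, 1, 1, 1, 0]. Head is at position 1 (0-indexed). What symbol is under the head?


Tape: [0, 0, 1, 1, 1, 0]
Positions: 0 1 2 3 4 5
Values:    0 0 1 1 1 0
Head at position 1
tape[1] = 0

0


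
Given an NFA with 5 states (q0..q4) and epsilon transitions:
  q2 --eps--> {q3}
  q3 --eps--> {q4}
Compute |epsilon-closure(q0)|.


Starting from q0
Initialize closure = {q0}
q0 has no outgoing epsilon transitions -> nothing to add
Final closure: {q0}
Size = 1

1


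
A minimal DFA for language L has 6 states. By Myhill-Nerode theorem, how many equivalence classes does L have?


Myhill-Nerode theorem:
Number of equivalence classes = number of states in minimal DFA
Minimal DFA states = 6
Therefore equivalence classes = 6

6


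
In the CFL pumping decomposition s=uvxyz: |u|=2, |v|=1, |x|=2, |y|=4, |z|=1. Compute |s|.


|s| = |u| + |v| + |x| + |y| + |z|
= 2 + 1 + 2 + 4 + 1
= 3 + 2 + 5
= 5 + 5
= 10

10


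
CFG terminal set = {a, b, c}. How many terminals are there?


Terminal symbols: a, b, c
Counting each: a (#1), b (#2), c (#3)
Total = 3

3


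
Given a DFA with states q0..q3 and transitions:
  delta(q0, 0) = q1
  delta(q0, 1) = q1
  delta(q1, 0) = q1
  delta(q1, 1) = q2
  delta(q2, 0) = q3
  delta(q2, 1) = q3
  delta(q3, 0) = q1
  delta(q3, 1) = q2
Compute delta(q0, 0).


Looking up transition function:
delta(q0, 0) in the table
Row: q0, Column: 0
Result: q1

q1


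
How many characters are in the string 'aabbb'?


String: 'aabbb'
Counting characters:
  'a' appears 2 time(s)
  'b' appears 3 time(s)
Total length = 2 + 3 = 5

5


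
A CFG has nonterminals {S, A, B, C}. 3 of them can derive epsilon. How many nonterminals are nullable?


Nonterminals: {S, A, B, C}
A nonterminal is nullable if it can derive epsilon
Counting nullable nonterminals: 3
Total nullable = 3

3


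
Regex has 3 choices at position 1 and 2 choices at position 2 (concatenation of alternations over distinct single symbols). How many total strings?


First group: 3 alternatives
Second group: 2 alternatives
Concatenation: each choice from group 1 pairs with each from group 2
Total = 3 x 2 = 6

6


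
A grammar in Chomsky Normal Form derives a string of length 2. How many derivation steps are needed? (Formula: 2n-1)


Chomsky Normal Form derivation:
String length n = 2
Each step either:
  - Splits a nonterminal into two (n-1 such steps)
  - Converts a nonterminal to terminal (n such steps)
Total = (n-1) + n = 2n - 1
= 2(2) - 1
= 4 - 1
= 3

3


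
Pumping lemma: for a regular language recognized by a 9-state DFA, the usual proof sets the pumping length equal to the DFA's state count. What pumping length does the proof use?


Pumping lemma for regular languages (standard proof):
Take p = |Q|, the number of DFA states.
Any string of length >= |Q| passes through |Q|+1 states while reading its first |Q| symbols,
so by pigeonhole some state repeats, giving the loop that can be pumped.
Here |Q| = 9
Therefore the proof uses p = 9

9


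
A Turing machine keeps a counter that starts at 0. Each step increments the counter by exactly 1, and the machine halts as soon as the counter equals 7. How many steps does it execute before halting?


Counter starts at 0. Counting sequence:
  Step 1: counter = 1
  Step 2: counter = 2
  Step 3: counter = 3
  Step 4: counter = 4
  Step 5: counter = 5
  Step 6: counter = 6
  Step 7: counter = 7
Counter reached 7 -> halt
Total steps = 7

7


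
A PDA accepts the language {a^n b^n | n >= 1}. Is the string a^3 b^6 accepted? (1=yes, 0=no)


Language requires equal numbers of a's and b's
PDA pushes for each 'a', pops for each 'b'
Number of a's = 3
Number of b's = 6
3 != 6 -> Reject

0


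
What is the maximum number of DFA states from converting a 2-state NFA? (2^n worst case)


NFA has 2 states
Subset construction: each DFA state = subset of NFA states
Maximum subsets = 2^2
2^2 = 4

4


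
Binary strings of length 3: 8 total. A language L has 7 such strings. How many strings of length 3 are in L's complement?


Alphabet: {0,1}
String length: 3
Total strings of length 3 = 2^3 = 8
Strings in L = 7
Complement = total - |L|
= 8 - 7
= 1

1


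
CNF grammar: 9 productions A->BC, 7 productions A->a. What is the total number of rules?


CNF allows two rule forms:
  A -> BC (binary): 9 rules
  A -> a (terminal): 7 rules
Total = 9 + 7 = 16

16


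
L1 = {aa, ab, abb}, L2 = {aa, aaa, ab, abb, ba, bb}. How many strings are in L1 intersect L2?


L1 = {aa, ab, abb}
L2 = {aa, aaa, ab, abb, ba, bb}
Checking each string in L1 against L2:
  'aa': in L2? Yes
  'ab': in L2? Yes
  'abb': in L2? Yes
Intersection = {aa, ab, abb}
|L1 ∩ L2| = 3

3


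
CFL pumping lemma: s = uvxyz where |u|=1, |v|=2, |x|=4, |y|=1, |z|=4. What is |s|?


|s| = |u| + |v| + |x| + |y| + |z|
= 1 + 2 + 4 + 1 + 4
= 3 + 4 + 5
= 7 + 5
= 12

12


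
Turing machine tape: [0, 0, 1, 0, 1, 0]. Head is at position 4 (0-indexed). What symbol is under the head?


Tape: [0, 0, 1, 0, 1, 0]
Positions: 0 1 2 3 4 5
Values:    0 0 1 0 1 0
Head at position 4
tape[4] = 1

1


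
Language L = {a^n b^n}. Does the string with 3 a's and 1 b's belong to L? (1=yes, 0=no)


Language requires equal numbers of a's and b's
PDA pushes for each 'a', pops for each 'b'
Number of a's = 3
Number of b's = 1
3 != 1 -> Reject

0


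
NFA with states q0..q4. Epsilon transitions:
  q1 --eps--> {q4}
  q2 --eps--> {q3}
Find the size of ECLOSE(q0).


Starting from q0
Initialize closure = {q0}
q0 has no outgoing epsilon transitions -> nothing to add
Final closure: {q0}
Size = 1

1


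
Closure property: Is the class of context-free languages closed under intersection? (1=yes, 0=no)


CFL closure properties:
  Closed under: union, concatenation, Kleene star
  NOT closed under: intersection, complement
Operation 'intersection' is in not-closed list -> No (not closed)

0


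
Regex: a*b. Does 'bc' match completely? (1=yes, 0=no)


Pattern: a*b
String: 'bc'
Pattern requires: zero or more 'a's followed by exactly one 'b'
Found 0 leading 'a's
Remaining: 'bc'
Remaining is not 'b' -> no match
Result: 0

0


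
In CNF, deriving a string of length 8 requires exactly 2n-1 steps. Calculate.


Chomsky Normal Form derivation:
String length n = 8
Each step either:
  - Splits a nonterminal into two (n-1 such steps)
  - Converts a nonterminal to terminal (n such steps)
Total = (n-1) + n = 2n - 1
= 2(8) - 1
= 16 - 1
= 15

15


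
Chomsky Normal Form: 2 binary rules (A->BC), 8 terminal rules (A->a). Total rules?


CNF allows two rule forms:
  A -> BC (binary): 2 rules
  A -> a (terminal): 8 rules
Total = 2 + 8 = 10

10


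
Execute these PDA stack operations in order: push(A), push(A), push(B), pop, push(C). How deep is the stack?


Tracing stack operations:
  push(A) -> stack = [A], depth=1
  push(A) -> stack = [A,A], depth=2
  push(B) -> stack = [A,A,B], depth=3
  pop -> removed B, stack = [A,A], depth=2
  push(C) -> stack = [A,A,C], depth=3
Final depth = 3

3


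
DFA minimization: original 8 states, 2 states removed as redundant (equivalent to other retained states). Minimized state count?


Original DFA: 8 states
Redundant states removed: 2
Minimized states = original - removed
= 8 - 2
= 6

6


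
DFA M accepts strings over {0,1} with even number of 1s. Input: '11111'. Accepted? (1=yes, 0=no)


DFA has 2 states: q_even (start, accept=yes) and q_odd
Processing string '11111' character by character:
  Position 0: read '1', 1-count=1 -> q_odd
  Position 1: read '1', 1-count=2 -> q_even
  Position 2: read '1', 1-count=3 -> q_odd
  Position 3: read '1', 1-count=4 -> q_even
  Position 4: read '1', 1-count=5 -> q_odd
Final state: q_odd, total 1s = 5 (odd); the DFA requires an even count -> reject

0


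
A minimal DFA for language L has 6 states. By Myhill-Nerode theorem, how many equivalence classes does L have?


Myhill-Nerode theorem:
Number of equivalence classes = number of states in minimal DFA
Minimal DFA states = 6
Therefore equivalence classes = 6

6


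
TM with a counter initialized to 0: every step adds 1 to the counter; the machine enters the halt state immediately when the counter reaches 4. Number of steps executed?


Counter starts at 0. Counting sequence:
  Step 1: counter = 1
  Step 2: counter = 2
  Step 3: counter = 3
  Step 4: counter = 4
Counter reached 4 -> halt
Total steps = 4

4


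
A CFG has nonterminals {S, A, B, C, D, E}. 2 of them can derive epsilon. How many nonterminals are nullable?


Nonterminals: {S, A, B, C, D, E}
A nonterminal is nullable if it can derive epsilon
Counting nullable nonterminals: 2
Total nullable = 2

2


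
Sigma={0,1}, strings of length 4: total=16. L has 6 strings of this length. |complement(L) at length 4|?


Alphabet: {0,1}
String length: 4
Total strings of length 4 = 2^4 = 16
Strings in L = 6
Complement = total - |L|
= 16 - 6
= 10

10


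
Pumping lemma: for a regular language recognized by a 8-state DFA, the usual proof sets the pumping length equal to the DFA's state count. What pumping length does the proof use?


Pumping lemma for regular languages (standard proof):
Take p = |Q|, the number of DFA states.
Any string of length >= |Q| passes through |Q|+1 states while reading its first |Q| symbols,
so by pigeonhole some state repeats, giving the loop that can be pumped.
Here |Q| = 8
Therefore the proof uses p = 8

8


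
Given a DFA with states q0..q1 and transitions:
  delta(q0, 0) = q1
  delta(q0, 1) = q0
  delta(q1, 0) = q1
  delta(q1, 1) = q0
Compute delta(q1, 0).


Looking up transition function:
delta(q1, 0) in the table
Row: q1, Column: 0
Result: q1

q1


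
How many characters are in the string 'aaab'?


String: 'aaab'
Counting characters:
  'a' appears 3 time(s)
  'b' appears 1 time(s)
Total length = 3 + 1 = 4

4


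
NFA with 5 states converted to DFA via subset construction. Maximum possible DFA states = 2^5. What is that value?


NFA has 5 states
Subset construction: each DFA state = subset of NFA states
Maximum subsets = 2^5
2^5 = 32

32


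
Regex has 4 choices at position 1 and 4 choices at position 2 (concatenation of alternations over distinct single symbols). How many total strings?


First group: 4 alternatives
Second group: 4 alternatives
Concatenation: each choice from group 1 pairs with each from group 2
Total = 4 x 4 = 16

16


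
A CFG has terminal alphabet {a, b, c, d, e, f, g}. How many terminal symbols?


Terminal symbols: a, b, c, d, e, f, g
Counting each: a (#1), b (#2), c (#3), d (#4), e (#5), f (#6), g (#7)
Total = 7

7


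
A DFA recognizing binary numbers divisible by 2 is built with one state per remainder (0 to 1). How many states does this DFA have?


Divisibility by 2 is tracked via the remainder mod 2: 0, 1, ..., 1
The construction assigns one state to each remainder
Number of remainders = 2

2


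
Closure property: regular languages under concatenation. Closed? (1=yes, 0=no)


Regular languages are closed under:
- Union (DFA product construction)
- Intersection (DFA product construction)
- Complement (swap accept/reject states)
- Concatenation (NFA construction)
- Kleene star (NFA construction)
concatenation is in this list
Therefore: closed

1


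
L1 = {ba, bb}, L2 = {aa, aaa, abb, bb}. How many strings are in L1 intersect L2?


L1 = {ba, bb}
L2 = {aa, aaa, abb, bb}
Checking each string in L1 against L2:
  'ba': in L2? No
  'bb': in L2? Yes
Intersection = {bb}
|L1 ∩ L2| = 1

1


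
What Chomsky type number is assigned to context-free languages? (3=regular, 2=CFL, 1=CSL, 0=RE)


Chomsky hierarchy levels:
  Type 3: Regular (DFA/NFA/regex)
  Type 2: Context-free (PDA)
  Type 1: Context-sensitive
  Type 0: Recursively enumerable (TM)
'context-free' corresponds to Type 2

2


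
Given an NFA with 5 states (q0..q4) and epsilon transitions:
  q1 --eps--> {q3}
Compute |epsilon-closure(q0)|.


Starting from q0
Initialize closure = {q0}
q0 has no outgoing epsilon transitions -> nothing to add
Final closure: {q0}
Size = 1

1


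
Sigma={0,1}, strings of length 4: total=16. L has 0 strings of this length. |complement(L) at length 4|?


Alphabet: {0,1}
String length: 4
Total strings of length 4 = 2^4 = 16
Strings in L = 0
Complement = total - |L|
= 16 - 0
= 16

16


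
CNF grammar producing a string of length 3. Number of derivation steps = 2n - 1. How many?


Chomsky Normal Form derivation:
String length n = 3
Each step either:
  - Splits a nonterminal into two (n-1 such steps)
  - Converts a nonterminal to terminal (n such steps)
Total = (n-1) + n = 2n - 1
= 2(3) - 1
= 6 - 1
= 5

5


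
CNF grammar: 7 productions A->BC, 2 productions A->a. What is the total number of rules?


CNF allows two rule forms:
  A -> BC (binary): 7 rules
  A -> a (terminal): 2 rules
Total = 7 + 2 = 9

9


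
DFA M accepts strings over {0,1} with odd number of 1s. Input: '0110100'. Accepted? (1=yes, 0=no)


DFA has 2 states: q_even (start, accept=no) and q_odd
Processing string '0110100' character by character:
  Position 0: read '0', 1-count=0 -> q_even (no change)
  Position 1: read '1', 1-count=1 -> q_odd
  Position 2: read '1', 1-count=2 -> q_even
  Position 3: read '0', 1-count=2 -> q_even (no change)
  Position 4: read '1', 1-count=3 -> q_odd
  Position 5: read '0', 1-count=3 -> q_odd (no change)
  Position 6: read '0', 1-count=3 -> q_odd (no change)
Final state: q_odd, total 1s = 3 (odd); the DFA requires an odd count -> accept

1


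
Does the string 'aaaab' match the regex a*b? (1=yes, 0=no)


Pattern: a*b
String: 'aaaab'
Pattern requires: zero or more 'a's followed by exactly one 'b'
Found 4 leading 'a's
Remaining: 'b'
Remaining is exactly 'b' -> match
Result: 1

1


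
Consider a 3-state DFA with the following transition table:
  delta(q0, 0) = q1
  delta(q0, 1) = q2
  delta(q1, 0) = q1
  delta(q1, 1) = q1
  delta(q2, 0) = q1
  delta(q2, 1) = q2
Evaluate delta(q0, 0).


Looking up transition function:
delta(q0, 0) in the table
Row: q0, Column: 0
Result: q1

q1


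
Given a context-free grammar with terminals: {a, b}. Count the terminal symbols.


Terminal symbols: a, b
Counting each: a (#1), b (#2)
Total = 2

2


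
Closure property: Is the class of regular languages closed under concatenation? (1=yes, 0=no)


Regular languages are closed under all standard operations:
- Union: Yes (product construction)
- Intersection: Yes (product construction)
- Complement: Yes (swap accept/reject)
- Concatenation: Yes (NFA construction)
Operation: concatenation -> Closed

1


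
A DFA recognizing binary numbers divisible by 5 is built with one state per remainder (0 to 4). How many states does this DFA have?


Divisibility by 5 is tracked via the remainder mod 5: 0, 1, ..., 4
The construction assigns one state to each remainder
Number of remainders = 5

5


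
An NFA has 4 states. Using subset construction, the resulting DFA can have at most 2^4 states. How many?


NFA has 4 states
Subset construction: each DFA state = subset of NFA states
Maximum subsets = 2^4
2^4 = 16

16


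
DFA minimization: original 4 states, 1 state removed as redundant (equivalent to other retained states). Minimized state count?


Original DFA: 4 states
Redundant states removed: 1
Minimized states = original - removed
= 4 - 1
= 3

3


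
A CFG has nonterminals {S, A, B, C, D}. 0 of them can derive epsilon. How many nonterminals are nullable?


Nonterminals: {S, A, B, C, D}
A nonterminal is nullable if it can derive epsilon
Counting nullable nonterminals: 0
Total nullable = 0

0


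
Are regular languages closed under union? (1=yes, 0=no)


Regular languages are closed under:
- Union (DFA product construction)
- Intersection (DFA product construction)
- Complement (swap accept/reject states)
- Concatenation (NFA construction)
- Kleene star (NFA construction)
union is in this list
Therefore: closed

1


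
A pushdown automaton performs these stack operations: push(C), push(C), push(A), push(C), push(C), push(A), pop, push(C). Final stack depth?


Tracing stack operations:
  push(C) -> stack = [C], depth=1
  push(C) -> stack = [C,C], depth=2
  push(A) -> stack = [C,C,A], depth=3
  push(C) -> stack = [C,C,A,C], depth=4
  push(C) -> stack = [C,C,A,C,C], depth=5
  push(A) -> stack = [C,C,A,C,C,A], depth=6
  pop -> removed A, stack = [C,C,A,C,C], depth=5
  push(C) -> stack = [C,C,A,C,C,C], depth=6
Final depth = 6

6


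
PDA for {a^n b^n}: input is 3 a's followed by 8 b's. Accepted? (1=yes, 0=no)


Language requires equal numbers of a's and b's
PDA pushes for each 'a', pops for each 'b'
Number of a's = 3
Number of b's = 8
3 != 8 -> Reject

0


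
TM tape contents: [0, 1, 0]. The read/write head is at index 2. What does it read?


Tape: [0, 1, 0]
Positions: 0 1 2
Values:    0 1 0
Head at position 2
tape[2] = 0

0


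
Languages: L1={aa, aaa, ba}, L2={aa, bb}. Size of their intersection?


L1 = {aa, aaa, ba}
L2 = {aa, bb}
Checking each string in L1 against L2:
  'aa': in L2? Yes
  'aaa': in L2? No
  'ba': in L2? No
Intersection = {aa}
|L1 ∩ L2| = 1

1


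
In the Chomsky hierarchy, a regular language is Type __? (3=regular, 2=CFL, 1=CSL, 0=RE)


Chomsky hierarchy levels:
  Type 3: Regular (DFA/NFA/regex)
  Type 2: Context-free (PDA)
  Type 1: Context-sensitive
  Type 0: Recursively enumerable (TM)
'regular' corresponds to Type 3

3


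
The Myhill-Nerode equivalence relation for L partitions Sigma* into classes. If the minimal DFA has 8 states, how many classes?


Myhill-Nerode theorem:
Number of equivalence classes = number of states in minimal DFA
Minimal DFA states = 8
Therefore equivalence classes = 8

8


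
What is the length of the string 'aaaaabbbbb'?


String: 'aaaaabbbbb'
Counting characters:
  'a' appears 5 time(s)
  'b' appears 5 time(s)
Total length = 5 + 5 = 10

10


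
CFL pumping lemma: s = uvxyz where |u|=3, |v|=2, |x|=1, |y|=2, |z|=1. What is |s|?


|s| = |u| + |v| + |x| + |y| + |z|
= 3 + 2 + 1 + 2 + 1
= 5 + 1 + 3
= 6 + 3
= 9

9


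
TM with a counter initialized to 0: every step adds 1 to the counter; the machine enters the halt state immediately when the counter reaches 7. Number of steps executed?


Counter starts at 0. Counting sequence:
  Step 1: counter = 1
  Step 2: counter = 2
  Step 3: counter = 3
  Step 4: counter = 4
  Step 5: counter = 5
  Step 6: counter = 6
  Step 7: counter = 7
Counter reached 7 -> halt
Total steps = 7

7


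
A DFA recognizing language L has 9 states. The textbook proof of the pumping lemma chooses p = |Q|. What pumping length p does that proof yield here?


Pumping lemma for regular languages (standard proof):
Take p = |Q|, the number of DFA states.
Any string of length >= |Q| passes through |Q|+1 states while reading its first |Q| symbols,
so by pigeonhole some state repeats, giving the loop that can be pumped.
Here |Q| = 9
Therefore the proof uses p = 9

9


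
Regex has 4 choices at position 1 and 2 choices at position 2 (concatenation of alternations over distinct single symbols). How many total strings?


First group: 4 alternatives
Second group: 2 alternatives
Concatenation: each choice from group 1 pairs with each from group 2
Total = 4 x 2 = 8

8


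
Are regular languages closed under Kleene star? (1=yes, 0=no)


Regular languages are closed under:
- Union (DFA product construction)
- Intersection (DFA product construction)
- Complement (swap accept/reject states)
- Concatenation (NFA construction)
- Kleene star (NFA construction)
Kleene star is in this list
Therefore: closed

1


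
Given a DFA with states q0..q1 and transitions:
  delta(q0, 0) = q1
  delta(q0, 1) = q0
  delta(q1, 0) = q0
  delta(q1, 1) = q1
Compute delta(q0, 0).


Looking up transition function:
delta(q0, 0) in the table
Row: q0, Column: 0
Result: q1

q1


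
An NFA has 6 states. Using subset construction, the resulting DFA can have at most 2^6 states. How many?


NFA has 6 states
Subset construction: each DFA state = subset of NFA states
Maximum subsets = 2^6
2^6 = 64

64


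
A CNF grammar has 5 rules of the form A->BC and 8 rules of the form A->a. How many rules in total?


CNF allows two rule forms:
  A -> BC (binary): 5 rules
  A -> a (terminal): 8 rules
Total = 5 + 8 = 13

13


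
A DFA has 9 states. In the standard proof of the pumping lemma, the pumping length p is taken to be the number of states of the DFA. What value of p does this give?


Pumping lemma for regular languages (standard proof):
Take p = |Q|, the number of DFA states.
Any string of length >= |Q| passes through |Q|+1 states while reading its first |Q| symbols,
so by pigeonhole some state repeats, giving the loop that can be pumped.
Here |Q| = 9
Therefore the proof uses p = 9

9


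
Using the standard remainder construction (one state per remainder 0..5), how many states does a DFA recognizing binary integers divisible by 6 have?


Divisibility by 6 is tracked via the remainder mod 6: 0, 1, ..., 5
The construction assigns one state to each remainder
Number of remainders = 6

6


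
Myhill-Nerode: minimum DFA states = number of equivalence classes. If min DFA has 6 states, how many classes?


Myhill-Nerode theorem:
Number of equivalence classes = number of states in minimal DFA
Minimal DFA states = 6
Therefore equivalence classes = 6

6


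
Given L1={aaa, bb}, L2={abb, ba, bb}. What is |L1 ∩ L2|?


L1 = {aaa, bb}
L2 = {abb, ba, bb}
Checking each string in L1 against L2:
  'aaa': in L2? No
  'bb': in L2? Yes
Intersection = {bb}
|L1 ∩ L2| = 1

1


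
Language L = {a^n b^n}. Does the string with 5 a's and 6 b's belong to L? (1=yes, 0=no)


Language requires equal numbers of a's and b's
PDA pushes for each 'a', pops for each 'b'
Number of a's = 5
Number of b's = 6
5 != 6 -> Reject

0


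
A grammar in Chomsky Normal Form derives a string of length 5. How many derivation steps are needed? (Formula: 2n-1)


Chomsky Normal Form derivation:
String length n = 5
Each step either:
  - Splits a nonterminal into two (n-1 such steps)
  - Converts a nonterminal to terminal (n such steps)
Total = (n-1) + n = 2n - 1
= 2(5) - 1
= 10 - 1
= 9

9


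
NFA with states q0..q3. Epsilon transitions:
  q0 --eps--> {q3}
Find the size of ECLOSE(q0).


Starting from q0
Initialize closure = {q0}
Follow epsilon from q0 -> add q3
Final closure: {q0, q3}
Size = 2

2


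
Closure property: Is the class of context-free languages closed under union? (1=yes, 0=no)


CFL closure properties:
  Closed under: union, concatenation, Kleene star
  NOT closed under: intersection, complement
Operation 'union' is in closed list -> Yes (closed)

1


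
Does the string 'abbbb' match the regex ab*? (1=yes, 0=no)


Pattern: ab*
String: 'abbbb'
Pattern requires: exactly one 'a' followed by zero or more 'b's
First char is 'a' -> OK
Rest 'bbbb': all b's? Yes
Result: 1

1


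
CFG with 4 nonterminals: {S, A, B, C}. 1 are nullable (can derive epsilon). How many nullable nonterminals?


Nonterminals: {S, A, B, C}
A nonterminal is nullable if it can derive epsilon
Counting nullable nonterminals: 1
Total nullable = 1

1


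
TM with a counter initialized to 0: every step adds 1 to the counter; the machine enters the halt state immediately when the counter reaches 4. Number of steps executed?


Counter starts at 0. Counting sequence:
  Step 1: counter = 1
  Step 2: counter = 2
  Step 3: counter = 3
  Step 4: counter = 4
Counter reached 4 -> halt
Total steps = 4

4


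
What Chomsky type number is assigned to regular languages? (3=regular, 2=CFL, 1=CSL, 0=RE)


Chomsky hierarchy levels:
  Type 3: Regular (DFA/NFA/regex)
  Type 2: Context-free (PDA)
  Type 1: Context-sensitive
  Type 0: Recursively enumerable (TM)
'regular' corresponds to Type 3

3


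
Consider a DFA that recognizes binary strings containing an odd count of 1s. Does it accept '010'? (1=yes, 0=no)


DFA has 2 states: q_even (start, accept=no) and q_odd
Processing string '010' character by character:
  Position 0: read '0', 1-count=0 -> q_even (no change)
  Position 1: read '1', 1-count=1 -> q_odd
  Position 2: read '0', 1-count=1 -> q_odd (no change)
Final state: q_odd, total 1s = 1 (odd); the DFA requires an odd count -> accept

1


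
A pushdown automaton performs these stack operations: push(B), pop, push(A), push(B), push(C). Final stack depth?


Tracing stack operations:
  push(B) -> stack = [B], depth=1
  pop -> removed B, stack = [], depth=0
  push(A) -> stack = [A], depth=1
  push(B) -> stack = [A,B], depth=2
  push(C) -> stack = [A,B,C], depth=3
Final depth = 3

3


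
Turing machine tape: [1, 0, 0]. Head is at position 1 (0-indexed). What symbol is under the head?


Tape: [1, 0, 0]
Positions: 0 1 2
Values:    1 0 0
Head at position 1
tape[1] = 0

0


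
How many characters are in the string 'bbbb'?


String: 'bbbb'
Counting characters:
  'b' appears 4 time(s)
Total length = 0 + 4 = 4

4


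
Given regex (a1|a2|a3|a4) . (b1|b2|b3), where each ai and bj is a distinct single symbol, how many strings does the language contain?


First group: 4 alternatives
Second group: 3 alternatives
Concatenation: each choice from group 1 pairs with each from group 2
Total = 4 x 3 = 12

12


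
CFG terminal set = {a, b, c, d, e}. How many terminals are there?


Terminal symbols: a, b, c, d, e
Counting each: a (#1), b (#2), c (#3), d (#4), e (#5)
Total = 5

5


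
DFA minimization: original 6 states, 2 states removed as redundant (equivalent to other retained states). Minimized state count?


Original DFA: 6 states
Redundant states removed: 2
Minimized states = original - removed
= 6 - 2
= 4

4


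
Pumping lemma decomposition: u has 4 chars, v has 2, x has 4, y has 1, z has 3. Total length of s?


|s| = |u| + |v| + |x| + |y| + |z|
= 4 + 2 + 4 + 1 + 3
= 6 + 4 + 4
= 10 + 4
= 14

14


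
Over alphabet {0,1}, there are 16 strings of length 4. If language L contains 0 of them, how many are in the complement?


Alphabet: {0,1}
String length: 4
Total strings of length 4 = 2^4 = 16
Strings in L = 0
Complement = total - |L|
= 16 - 0
= 16

16


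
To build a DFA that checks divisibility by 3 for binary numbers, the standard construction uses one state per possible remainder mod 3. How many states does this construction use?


Divisibility by 3 is tracked via the remainder mod 3: 0, 1, ..., 2
The construction assigns one state to each remainder
Number of remainders = 3

3


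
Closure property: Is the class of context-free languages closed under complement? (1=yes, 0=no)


CFL closure properties:
  Closed under: union, concatenation, Kleene star
  NOT closed under: intersection, complement
Operation 'complement' is in not-closed list -> No (not closed)

0


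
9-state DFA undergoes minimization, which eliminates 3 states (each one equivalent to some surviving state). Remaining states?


Original DFA: 9 states
Redundant states removed: 3
Minimized states = original - removed
= 9 - 3
= 6

6


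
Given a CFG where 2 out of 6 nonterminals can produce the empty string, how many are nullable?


Nonterminals: {S, A, B, C, D, E}
A nonterminal is nullable if it can derive epsilon
Counting nullable nonterminals: 2
Total nullable = 2

2


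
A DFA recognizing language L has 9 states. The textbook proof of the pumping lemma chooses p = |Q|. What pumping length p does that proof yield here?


Pumping lemma for regular languages (standard proof):
Take p = |Q|, the number of DFA states.
Any string of length >= |Q| passes through |Q|+1 states while reading its first |Q| symbols,
so by pigeonhole some state repeats, giving the loop that can be pumped.
Here |Q| = 9
Therefore the proof uses p = 9

9
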